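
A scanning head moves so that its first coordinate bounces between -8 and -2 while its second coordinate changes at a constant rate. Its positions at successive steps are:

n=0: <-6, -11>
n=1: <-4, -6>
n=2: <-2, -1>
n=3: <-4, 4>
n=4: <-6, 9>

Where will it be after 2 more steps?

<-6, 19>

The first coordinate travels 2 per step and bounces off the walls at -8 and -2.
  step 5: -6 → -8
  step 6: -8 → -6
The second coordinate changes by +5 each step: at step 6 it is 19.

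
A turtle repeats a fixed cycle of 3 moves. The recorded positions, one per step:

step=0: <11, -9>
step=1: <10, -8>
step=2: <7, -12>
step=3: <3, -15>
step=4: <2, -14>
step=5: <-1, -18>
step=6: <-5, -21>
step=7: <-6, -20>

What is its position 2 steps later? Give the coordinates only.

<-13, -27>

Differencing gives <-1, +1>, <-3, -4>, <-4, -3>, <-1, +1>, <-3, -4>, <-4, -3>, <-1, +1>. This is the pattern <-1, +1>, <-3, -4>, <-4, -3> repeated.
step 8: apply <-3, -4> → <-9, -24>
step 9: apply <-4, -3> → <-13, -27>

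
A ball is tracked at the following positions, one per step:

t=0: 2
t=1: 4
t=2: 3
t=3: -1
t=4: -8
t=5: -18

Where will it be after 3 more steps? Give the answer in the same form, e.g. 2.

Successive displacements: +2, -1, -4, -7, -10 — each changes by -3.
step 6: -18 − 13 → -31
step 7: -31 − 16 → -47
step 8: -47 − 19 → -66

-66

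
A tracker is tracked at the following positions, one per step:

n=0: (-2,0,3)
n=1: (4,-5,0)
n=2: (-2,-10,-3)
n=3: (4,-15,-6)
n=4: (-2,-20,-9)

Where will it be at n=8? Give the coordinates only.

First: cycles through -2, 4 every 2 steps. Step 8 lands at position 0 of the cycle → -2.
Second: linear, -5 per step → -40 at step 8.
Third: linear, -3 per step → -21 at step 8.

(-2,-40,-21)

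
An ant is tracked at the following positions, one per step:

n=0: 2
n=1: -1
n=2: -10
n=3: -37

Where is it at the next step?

-118

The jumps are -3, -9, -27 — a geometric progression with ratio 3.
step 4: -37 − 81 → -118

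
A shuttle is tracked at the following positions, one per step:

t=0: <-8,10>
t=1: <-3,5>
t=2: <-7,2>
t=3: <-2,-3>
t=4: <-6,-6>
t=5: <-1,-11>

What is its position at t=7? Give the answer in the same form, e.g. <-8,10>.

Differencing gives <+5,-5>, <-4,-3>, <+5,-5>, <-4,-3>, <+5,-5>. This is the pattern <+5,-5>, <-4,-3> repeated.
step 6: apply <-4,-3> → <-5,-14>
step 7: apply <+5,-5> → <0,-19>

<0,-19>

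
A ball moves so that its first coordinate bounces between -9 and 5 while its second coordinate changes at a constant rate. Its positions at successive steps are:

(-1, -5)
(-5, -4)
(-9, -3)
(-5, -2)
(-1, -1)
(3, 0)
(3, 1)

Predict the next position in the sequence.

The first coordinate travels 4 per step and bounces off the walls at -9 and 5.
  step 7: 3 → -1
The second coordinate changes by +1 each step: at step 7 it is 2.

(-1, 2)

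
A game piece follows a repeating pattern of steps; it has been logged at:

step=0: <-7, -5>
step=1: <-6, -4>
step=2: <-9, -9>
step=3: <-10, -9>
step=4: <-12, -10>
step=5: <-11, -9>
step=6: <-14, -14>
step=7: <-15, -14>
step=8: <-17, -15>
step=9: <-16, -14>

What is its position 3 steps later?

<-22, -20>

The moves between consecutive positions are <+1, +1>, <-3, -5>, <-1, +0>, <-2, -1>, <+1, +1>, <-3, -5>, <-1, +0>, <-2, -1>, <+1, +1>; they repeat the 4-cycle [<+1, +1>, <-3, -5>, <-1, +0>, <-2, -1>].
step 10: apply <-3, -5> → <-19, -19>
step 11: apply <-1, +0> → <-20, -19>
step 12: apply <-2, -1> → <-22, -20>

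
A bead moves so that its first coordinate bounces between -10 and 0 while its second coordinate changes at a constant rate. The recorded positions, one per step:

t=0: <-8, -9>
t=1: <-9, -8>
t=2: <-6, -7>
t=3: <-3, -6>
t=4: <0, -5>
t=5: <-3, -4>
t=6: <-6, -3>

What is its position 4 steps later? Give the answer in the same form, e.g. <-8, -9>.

<-2, 1>

The first coordinate travels 3 per step and bounces off the walls at -10 and 0.
  step 7: -6 → -9
  step 8: -9 → -8
  step 9: -8 → -5
  step 10: -5 → -2
The second coordinate changes by +1 each step: at step 10 it is 1.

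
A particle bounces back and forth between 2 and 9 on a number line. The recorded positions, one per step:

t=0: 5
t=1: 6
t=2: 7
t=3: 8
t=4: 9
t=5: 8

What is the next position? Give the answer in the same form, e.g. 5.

7

The value reflects between 2 and 9, moving 1 per step.
  step 6: 8 → 7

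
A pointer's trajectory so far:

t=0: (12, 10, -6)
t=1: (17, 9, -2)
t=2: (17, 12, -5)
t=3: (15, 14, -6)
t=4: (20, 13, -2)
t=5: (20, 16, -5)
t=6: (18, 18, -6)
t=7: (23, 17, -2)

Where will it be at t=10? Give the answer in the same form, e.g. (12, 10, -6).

Step-to-step displacements: (+5, -1, +4), (+0, +3, -3), (-2, +2, -1), (+5, -1, +4), (+0, +3, -3), (-2, +2, -1), (+5, -1, +4) — a repeating cycle of length 3.
step 8: apply (+0, +3, -3) → (23, 20, -5)
step 9: apply (-2, +2, -1) → (21, 22, -6)
step 10: apply (+5, -1, +4) → (26, 21, -2)

(26, 21, -2)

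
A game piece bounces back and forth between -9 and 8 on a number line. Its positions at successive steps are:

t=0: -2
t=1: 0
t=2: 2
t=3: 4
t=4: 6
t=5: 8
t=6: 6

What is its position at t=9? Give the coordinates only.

The value reflects between -9 and 8, moving 2 per step.
  step 7: 6 → 4
  step 8: 4 → 2
  step 9: 2 → 0

0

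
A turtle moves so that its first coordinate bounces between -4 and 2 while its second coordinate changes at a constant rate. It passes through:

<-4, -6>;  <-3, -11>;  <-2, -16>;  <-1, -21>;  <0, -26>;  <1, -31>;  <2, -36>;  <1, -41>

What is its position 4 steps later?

<-3, -61>

The first coordinate reflects between -4 and 2, moving 1 per step.
  step 8: 1 → 0
  step 9: 0 → -1
  step 10: -1 → -2
  step 11: -2 → -3
The second coordinate changes by -5 each step: at step 11 it is -61.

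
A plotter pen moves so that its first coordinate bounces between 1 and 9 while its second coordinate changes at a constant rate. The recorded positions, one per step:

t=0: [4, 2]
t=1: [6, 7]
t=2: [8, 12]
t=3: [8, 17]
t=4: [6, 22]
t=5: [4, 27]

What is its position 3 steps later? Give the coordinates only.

The first coordinate travels 2 per step and bounces off the walls at 1 and 9.
  step 6: 4 → 2
  step 7: 2 → 2
  step 8: 2 → 4
The second coordinate changes by +5 each step: at step 8 it is 42.

[4, 42]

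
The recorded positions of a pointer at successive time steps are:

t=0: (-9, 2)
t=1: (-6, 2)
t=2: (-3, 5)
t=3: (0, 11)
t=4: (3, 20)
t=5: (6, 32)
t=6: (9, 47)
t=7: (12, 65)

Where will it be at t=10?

(21, 137)

Taking differences between consecutive positions: (+3, +0), (+3, +3), (+3, +6), (+3, +9), (+3, +12), (+3, +15), (+3, +18). These grow by (+0, +3) each step.
step 8: (12, 65) + (+3, +21) → (15, 86)
step 9: (15, 86) + (+3, +24) → (18, 110)
step 10: (18, 110) + (+3, +27) → (21, 137)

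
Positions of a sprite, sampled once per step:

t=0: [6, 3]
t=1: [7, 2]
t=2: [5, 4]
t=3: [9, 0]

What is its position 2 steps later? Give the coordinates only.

Step-to-step displacements: [+1, -1], [-2, +2], [+4, -4]; each is -2× the previous.
step 4: [9, 0] + [-8, +8] → [1, 8]
step 5: [1, 8] + [+16, -16] → [17, -8]

[17, -8]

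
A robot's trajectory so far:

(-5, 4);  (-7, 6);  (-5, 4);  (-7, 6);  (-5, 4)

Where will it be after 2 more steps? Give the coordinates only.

The jumps are (-2, +2), (+2, -2), (-2, +2), (+2, -2) — a geometric progression with ratio -1.
step 5: (-5, 4) + (-2, +2) → (-7, 6)
step 6: (-7, 6) + (+2, -2) → (-5, 4)

(-5, 4)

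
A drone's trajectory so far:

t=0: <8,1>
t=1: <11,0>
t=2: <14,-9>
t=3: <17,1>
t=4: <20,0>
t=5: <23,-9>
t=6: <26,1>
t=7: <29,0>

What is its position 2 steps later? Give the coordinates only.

<35,1>

First: linear, +3 per step → 35 at step 9.
Second: cycles through 1, 0, -9 every 3 steps. Step 9 lands at position 0 of the cycle → 1.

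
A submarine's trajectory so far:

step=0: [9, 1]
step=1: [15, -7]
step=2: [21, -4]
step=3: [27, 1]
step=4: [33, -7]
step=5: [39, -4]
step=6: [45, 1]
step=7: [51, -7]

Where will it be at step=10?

[69, -7]

The first coordinate changes by +6 each step, so at step 10 it is 9 + 10·(6) = 69.
The second coordinate repeats the cycle [1, -7, -4] with period 3; step 10 mod 3 = 1, giving -7.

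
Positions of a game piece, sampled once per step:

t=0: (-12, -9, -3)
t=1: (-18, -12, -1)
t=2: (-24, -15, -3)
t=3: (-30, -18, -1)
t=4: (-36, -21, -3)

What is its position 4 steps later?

(-60, -33, -3)

The first coordinate changes by -6 each step, so at step 8 it is -12 + 8·(-6) = -60.
The second coordinate changes by -3 each step, so at step 8 it is -9 + 8·(-3) = -33.
The third coordinate repeats the cycle [-3, -1] with period 2; step 8 mod 2 = 0, giving -3.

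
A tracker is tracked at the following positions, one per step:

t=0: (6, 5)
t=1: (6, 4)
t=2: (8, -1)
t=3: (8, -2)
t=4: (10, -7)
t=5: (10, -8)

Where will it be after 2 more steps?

Step-to-step displacements: (+0, -1), (+2, -5), (+0, -1), (+2, -5), (+0, -1) — a repeating cycle of length 2.
step 6: apply (+2, -5) → (12, -13)
step 7: apply (+0, -1) → (12, -14)

(12, -14)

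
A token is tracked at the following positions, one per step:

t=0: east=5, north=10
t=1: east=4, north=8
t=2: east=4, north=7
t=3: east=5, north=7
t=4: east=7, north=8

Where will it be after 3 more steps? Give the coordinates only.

east=19, north=17

First differences are (-1, -2), (+0, -1), (+1, +0), (+2, +1); their common second difference is (+1, +1) (constant acceleration).
step 5: east=7, north=8 + (+3, +2) → east=10, north=10
step 6: east=10, north=10 + (+4, +3) → east=14, north=13
step 7: east=14, north=13 + (+5, +4) → east=19, north=17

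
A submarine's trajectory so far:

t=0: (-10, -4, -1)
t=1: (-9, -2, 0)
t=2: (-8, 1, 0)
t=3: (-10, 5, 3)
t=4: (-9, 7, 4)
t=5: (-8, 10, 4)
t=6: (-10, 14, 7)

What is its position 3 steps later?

The moves between consecutive positions are (+1, +2, +1), (+1, +3, +0), (-2, +4, +3), (+1, +2, +1), (+1, +3, +0), (-2, +4, +3); they repeat the 3-cycle [(+1, +2, +1), (+1, +3, +0), (-2, +4, +3)].
step 7: apply (+1, +2, +1) → (-9, 16, 8)
step 8: apply (+1, +3, +0) → (-8, 19, 8)
step 9: apply (-2, +4, +3) → (-10, 23, 11)

(-10, 23, 11)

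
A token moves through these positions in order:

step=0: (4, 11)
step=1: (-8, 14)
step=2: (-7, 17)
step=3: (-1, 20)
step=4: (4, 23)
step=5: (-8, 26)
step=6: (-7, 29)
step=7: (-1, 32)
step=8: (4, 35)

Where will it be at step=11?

(-1, 44)

First: cycles through 4, -8, -7, -1 every 4 steps. Step 11 lands at position 3 of the cycle → -1.
Second: linear, +3 per step → 44 at step 11.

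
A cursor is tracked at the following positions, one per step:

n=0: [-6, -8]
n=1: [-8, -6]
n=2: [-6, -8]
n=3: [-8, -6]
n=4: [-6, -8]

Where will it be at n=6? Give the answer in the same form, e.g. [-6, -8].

Step-to-step displacements: [-2, +2], [+2, -2], [-2, +2], [+2, -2]; each is -1× the previous.
step 5: [-6, -8] + [-2, +2] → [-8, -6]
step 6: [-8, -6] + [+2, -2] → [-6, -8]

[-6, -8]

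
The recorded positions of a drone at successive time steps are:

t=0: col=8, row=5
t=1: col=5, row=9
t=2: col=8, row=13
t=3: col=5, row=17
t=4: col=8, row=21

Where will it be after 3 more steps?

Col: cycles through 8, 5 every 2 steps. Step 7 lands at position 1 of the cycle → 5.
Row: linear, +4 per step → 33 at step 7.

col=5, row=33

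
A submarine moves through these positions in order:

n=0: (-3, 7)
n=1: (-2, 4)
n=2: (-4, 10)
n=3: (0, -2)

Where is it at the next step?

(-8, 22)

The jumps are (+1, -3), (-2, +6), (+4, -12) — a geometric progression with ratio -2.
step 4: (0, -2) + (-8, +24) → (-8, 22)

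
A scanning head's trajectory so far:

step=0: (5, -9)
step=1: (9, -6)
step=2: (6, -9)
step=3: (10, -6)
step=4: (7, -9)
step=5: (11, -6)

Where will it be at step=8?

Step-to-step displacements: (+4, +3), (-3, -3), (+4, +3), (-3, -3), (+4, +3) — a repeating cycle of length 2.
step 6: apply (-3, -3) → (8, -9)
step 7: apply (+4, +3) → (12, -6)
step 8: apply (-3, -3) → (9, -9)

(9, -9)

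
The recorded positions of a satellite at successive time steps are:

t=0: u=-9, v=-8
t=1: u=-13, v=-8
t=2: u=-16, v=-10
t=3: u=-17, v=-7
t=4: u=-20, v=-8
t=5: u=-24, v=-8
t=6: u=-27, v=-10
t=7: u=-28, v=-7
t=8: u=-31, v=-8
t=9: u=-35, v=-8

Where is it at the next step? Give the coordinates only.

The moves between consecutive positions are (-4,+0), (-3,-2), (-1,+3), (-3,-1), (-4,+0), (-3,-2), (-1,+3), (-3,-1), (-4,+0); they repeat the 4-cycle [(-4,+0), (-3,-2), (-1,+3), (-3,-1)].
step 10: apply (-3,-2) → u=-38, v=-10

u=-38, v=-10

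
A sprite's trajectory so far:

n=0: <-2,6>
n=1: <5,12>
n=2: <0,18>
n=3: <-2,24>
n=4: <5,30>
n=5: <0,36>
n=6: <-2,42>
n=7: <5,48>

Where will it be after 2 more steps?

<-2,60>

First: cycles through -2, 5, 0 every 3 steps. Step 9 lands at position 0 of the cycle → -2.
Second: linear, +6 per step → 60 at step 9.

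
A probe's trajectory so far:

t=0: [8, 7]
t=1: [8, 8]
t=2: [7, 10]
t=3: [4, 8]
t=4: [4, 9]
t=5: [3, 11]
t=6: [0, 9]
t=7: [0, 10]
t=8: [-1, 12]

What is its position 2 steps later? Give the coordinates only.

[-4, 11]

The moves between consecutive positions are [+0, +1], [-1, +2], [-3, -2], [+0, +1], [-1, +2], [-3, -2], [+0, +1], [-1, +2]; they repeat the 3-cycle [[+0, +1], [-1, +2], [-3, -2]].
step 9: apply [-3, -2] → [-4, 10]
step 10: apply [+0, +1] → [-4, 11]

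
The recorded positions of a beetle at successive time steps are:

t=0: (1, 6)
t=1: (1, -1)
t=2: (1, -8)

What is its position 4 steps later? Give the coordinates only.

(1, -36)

The position changes by (+0, -7) every step.
step 3: (1, -8) + (+0, -7) → (1, -15)
step 4: (1, -15) + (+0, -7) → (1, -22)
step 5: (1, -22) + (+0, -7) → (1, -29)
step 6: (1, -29) + (+0, -7) → (1, -36)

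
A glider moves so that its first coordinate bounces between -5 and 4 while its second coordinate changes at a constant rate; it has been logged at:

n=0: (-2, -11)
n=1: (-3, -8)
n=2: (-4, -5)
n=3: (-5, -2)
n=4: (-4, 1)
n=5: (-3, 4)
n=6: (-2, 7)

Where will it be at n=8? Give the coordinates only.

The first coordinate reflects between -5 and 4, moving 1 per step.
  step 7: -2 → -1
  step 8: -1 → 0
The second coordinate changes by +3 each step: at step 8 it is 13.

(0, 13)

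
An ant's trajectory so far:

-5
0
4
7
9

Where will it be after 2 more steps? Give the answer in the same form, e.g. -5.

First differences are +5, +4, +3, +2; their common second difference is -1 (constant acceleration).
step 5: 9 + 1 → 10
step 6: 10 + 0 → 10

10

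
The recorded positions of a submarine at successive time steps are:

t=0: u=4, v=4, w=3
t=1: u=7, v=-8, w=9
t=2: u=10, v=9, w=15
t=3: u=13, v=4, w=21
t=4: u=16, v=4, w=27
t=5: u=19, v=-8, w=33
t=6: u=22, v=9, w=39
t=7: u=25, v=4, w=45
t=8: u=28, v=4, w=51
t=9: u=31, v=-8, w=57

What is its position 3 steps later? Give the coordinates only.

u=40, v=4, w=75

The u coordinate changes by +3 each step, so at step 12 it is 4 + 12·(3) = 40.
The v coordinate repeats the cycle [4, -8, 9, 4] with period 4; step 12 mod 4 = 0, giving 4.
The w coordinate changes by +6 each step, so at step 12 it is 3 + 12·(6) = 75.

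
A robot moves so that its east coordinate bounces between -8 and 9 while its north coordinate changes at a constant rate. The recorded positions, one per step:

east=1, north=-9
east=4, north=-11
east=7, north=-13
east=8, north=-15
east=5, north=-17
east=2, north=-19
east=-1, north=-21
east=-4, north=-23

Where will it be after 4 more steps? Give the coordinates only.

east=0, north=-31

The east coordinate travels 3 per step and bounces off the walls at -8 and 9.
  step 8: -4 → -7
  step 9: -7 → -6
  step 10: -6 → -3
  step 11: -3 → 0
The north coordinate changes by -2 each step: at step 11 it is -31.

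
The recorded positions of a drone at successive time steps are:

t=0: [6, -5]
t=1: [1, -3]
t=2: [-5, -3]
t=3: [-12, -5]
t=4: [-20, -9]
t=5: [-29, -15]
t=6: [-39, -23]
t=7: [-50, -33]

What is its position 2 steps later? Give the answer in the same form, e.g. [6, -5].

[-75, -59]

Successive displacements: [-5, +2], [-6, +0], [-7, -2], [-8, -4], [-9, -6], [-10, -8], [-11, -10] — each changes by [-1, -2].
step 8: [-50, -33] + [-12, -12] → [-62, -45]
step 9: [-62, -45] + [-13, -14] → [-75, -59]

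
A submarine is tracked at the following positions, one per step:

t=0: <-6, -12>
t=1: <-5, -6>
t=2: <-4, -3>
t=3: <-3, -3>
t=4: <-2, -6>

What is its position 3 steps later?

<1, -33>

Taking differences between consecutive positions: <+1, +6>, <+1, +3>, <+1, +0>, <+1, -3>. These grow by <+0, -3> each step.
step 5: <-2, -6> + <+1, -6> → <-1, -12>
step 6: <-1, -12> + <+1, -9> → <0, -21>
step 7: <0, -21> + <+1, -12> → <1, -33>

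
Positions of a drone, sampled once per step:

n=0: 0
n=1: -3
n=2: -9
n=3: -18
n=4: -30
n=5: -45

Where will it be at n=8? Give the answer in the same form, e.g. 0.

First differences are -3, -6, -9, -12, -15; their common second difference is -3 (constant acceleration).
step 6: -45 − 18 → -63
step 7: -63 − 21 → -84
step 8: -84 − 24 → -108

-108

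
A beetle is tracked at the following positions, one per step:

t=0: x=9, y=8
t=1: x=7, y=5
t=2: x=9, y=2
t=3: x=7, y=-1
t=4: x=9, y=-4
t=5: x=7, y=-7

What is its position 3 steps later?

x=9, y=-16

X: cycles through 9, 7 every 2 steps. Step 8 lands at position 0 of the cycle → 9.
Y: linear, -3 per step → -16 at step 8.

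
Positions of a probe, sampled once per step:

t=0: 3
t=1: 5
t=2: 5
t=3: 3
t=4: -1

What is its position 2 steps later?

-15

First differences are +2, +0, -2, -4; their common second difference is -2 (constant acceleration).
step 5: -1 − 6 → -7
step 6: -7 − 8 → -15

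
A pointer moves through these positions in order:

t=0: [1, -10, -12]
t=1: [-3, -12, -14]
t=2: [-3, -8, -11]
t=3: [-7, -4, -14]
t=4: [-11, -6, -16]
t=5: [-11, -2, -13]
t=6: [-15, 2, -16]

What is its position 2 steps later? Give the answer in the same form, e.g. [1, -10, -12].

Differencing gives [-4, -2, -2], [+0, +4, +3], [-4, +4, -3], [-4, -2, -2], [+0, +4, +3], [-4, +4, -3]. This is the pattern [-4, -2, -2], [+0, +4, +3], [-4, +4, -3] repeated.
step 7: apply [-4, -2, -2] → [-19, 0, -18]
step 8: apply [+0, +4, +3] → [-19, 4, -15]

[-19, 4, -15]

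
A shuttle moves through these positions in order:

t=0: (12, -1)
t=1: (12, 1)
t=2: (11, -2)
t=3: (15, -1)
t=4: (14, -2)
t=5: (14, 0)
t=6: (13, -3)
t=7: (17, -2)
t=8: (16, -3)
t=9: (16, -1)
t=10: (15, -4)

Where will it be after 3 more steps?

Step-to-step displacements: (+0, +2), (-1, -3), (+4, +1), (-1, -1), (+0, +2), (-1, -3), (+4, +1), (-1, -1), (+0, +2), (-1, -3) — a repeating cycle of length 4.
step 11: apply (+4, +1) → (19, -3)
step 12: apply (-1, -1) → (18, -4)
step 13: apply (+0, +2) → (18, -2)

(18, -2)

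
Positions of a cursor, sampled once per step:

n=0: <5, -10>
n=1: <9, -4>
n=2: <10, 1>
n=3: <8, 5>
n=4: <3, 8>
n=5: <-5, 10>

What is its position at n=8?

Successive displacements: <+4, +6>, <+1, +5>, <-2, +4>, <-5, +3>, <-8, +2> — each changes by <-3, -1>.
step 6: <-5, 10> + <-11, +1> → <-16, 11>
step 7: <-16, 11> + <-14, +0> → <-30, 11>
step 8: <-30, 11> + <-17, -1> → <-47, 10>

<-47, 10>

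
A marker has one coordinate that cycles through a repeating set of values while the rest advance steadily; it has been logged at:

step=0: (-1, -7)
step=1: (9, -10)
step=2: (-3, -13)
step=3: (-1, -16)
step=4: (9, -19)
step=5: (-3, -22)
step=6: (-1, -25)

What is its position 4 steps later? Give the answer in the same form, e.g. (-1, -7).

First: cycles through -1, 9, -3 every 3 steps. Step 10 lands at position 1 of the cycle → 9.
Second: linear, -3 per step → -37 at step 10.

(9, -37)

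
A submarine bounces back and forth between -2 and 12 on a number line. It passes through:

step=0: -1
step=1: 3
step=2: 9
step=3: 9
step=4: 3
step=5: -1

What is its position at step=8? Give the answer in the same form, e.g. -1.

7

The value reflects between -2 and 12, moving 6 per step.
  step 6: -1 → 5
  step 7: 5 → 11
  step 8: 11 → 7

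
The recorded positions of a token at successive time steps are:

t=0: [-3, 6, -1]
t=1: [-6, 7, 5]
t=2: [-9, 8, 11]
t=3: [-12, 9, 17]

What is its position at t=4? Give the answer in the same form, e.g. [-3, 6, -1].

Constant displacement of [-3, +1, +6] per step.
step 4: [-12, 9, 17] + [-3, +1, +6] → [-15, 10, 23]

[-15, 10, 23]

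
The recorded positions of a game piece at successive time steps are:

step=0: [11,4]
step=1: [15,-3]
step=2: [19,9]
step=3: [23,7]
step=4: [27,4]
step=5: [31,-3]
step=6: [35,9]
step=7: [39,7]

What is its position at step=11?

First: linear, +4 per step → 55 at step 11.
Second: cycles through 4, -3, 9, 7 every 4 steps. Step 11 lands at position 3 of the cycle → 7.

[55,7]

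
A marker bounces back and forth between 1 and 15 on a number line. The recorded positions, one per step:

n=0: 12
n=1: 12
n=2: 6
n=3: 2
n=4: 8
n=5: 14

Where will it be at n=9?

10

The value travels 6 per step and bounces off the walls at 1 and 15.
  step 6: 14 → 10
  step 7: 10 → 4
  step 8: 4 → 4
  step 9: 4 → 10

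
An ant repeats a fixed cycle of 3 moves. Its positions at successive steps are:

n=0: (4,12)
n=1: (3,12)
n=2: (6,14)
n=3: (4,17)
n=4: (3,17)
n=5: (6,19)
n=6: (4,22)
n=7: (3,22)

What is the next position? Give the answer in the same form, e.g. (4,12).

Differencing gives (-1,+0), (+3,+2), (-2,+3), (-1,+0), (+3,+2), (-2,+3), (-1,+0). This is the pattern (-1,+0), (+3,+2), (-2,+3) repeated.
step 8: apply (+3,+2) → (6,24)

(6,24)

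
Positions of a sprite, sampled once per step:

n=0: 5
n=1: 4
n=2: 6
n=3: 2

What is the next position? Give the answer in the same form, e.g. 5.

10

The jumps are -1, +2, -4 — a geometric progression with ratio -2.
step 4: 2 + 8 → 10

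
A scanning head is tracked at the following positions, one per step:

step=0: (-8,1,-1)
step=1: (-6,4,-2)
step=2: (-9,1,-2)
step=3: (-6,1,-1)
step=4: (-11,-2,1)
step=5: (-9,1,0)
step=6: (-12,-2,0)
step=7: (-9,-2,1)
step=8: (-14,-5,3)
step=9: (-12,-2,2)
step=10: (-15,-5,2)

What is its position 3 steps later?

(-15,-5,4)

Step-to-step displacements: (+2,+3,-1), (-3,-3,+0), (+3,+0,+1), (-5,-3,+2), (+2,+3,-1), (-3,-3,+0), (+3,+0,+1), (-5,-3,+2), (+2,+3,-1), (-3,-3,+0) — a repeating cycle of length 4.
step 11: apply (+3,+0,+1) → (-12,-5,3)
step 12: apply (-5,-3,+2) → (-17,-8,5)
step 13: apply (+2,+3,-1) → (-15,-5,4)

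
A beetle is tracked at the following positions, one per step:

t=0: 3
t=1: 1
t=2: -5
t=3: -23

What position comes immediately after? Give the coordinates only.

-77

The jumps are -2, -6, -18 — a geometric progression with ratio 3.
step 4: -23 − 54 → -77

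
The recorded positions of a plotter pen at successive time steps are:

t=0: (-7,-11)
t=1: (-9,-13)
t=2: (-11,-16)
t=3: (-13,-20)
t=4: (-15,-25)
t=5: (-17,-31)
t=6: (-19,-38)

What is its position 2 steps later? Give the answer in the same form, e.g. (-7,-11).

(-23,-55)

First differences are (-2,-2), (-2,-3), (-2,-4), (-2,-5), (-2,-6), (-2,-7); their common second difference is (+0,-1) (constant acceleration).
step 7: (-19,-38) + (-2,-8) → (-21,-46)
step 8: (-21,-46) + (-2,-9) → (-23,-55)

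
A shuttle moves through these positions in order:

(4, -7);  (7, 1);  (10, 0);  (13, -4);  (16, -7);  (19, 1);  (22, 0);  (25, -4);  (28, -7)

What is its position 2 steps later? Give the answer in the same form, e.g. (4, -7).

First: linear, +3 per step → 34 at step 10.
Second: cycles through -7, 1, 0, -4 every 4 steps. Step 10 lands at position 2 of the cycle → 0.

(34, 0)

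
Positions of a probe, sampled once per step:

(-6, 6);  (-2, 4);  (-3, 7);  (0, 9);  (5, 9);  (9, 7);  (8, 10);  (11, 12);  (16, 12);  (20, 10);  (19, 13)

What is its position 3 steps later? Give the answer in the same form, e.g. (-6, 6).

(31, 13)

Step-to-step displacements: (+4, -2), (-1, +3), (+3, +2), (+5, +0), (+4, -2), (-1, +3), (+3, +2), (+5, +0), (+4, -2), (-1, +3) — a repeating cycle of length 4.
step 11: apply (+3, +2) → (22, 15)
step 12: apply (+5, +0) → (27, 15)
step 13: apply (+4, -2) → (31, 13)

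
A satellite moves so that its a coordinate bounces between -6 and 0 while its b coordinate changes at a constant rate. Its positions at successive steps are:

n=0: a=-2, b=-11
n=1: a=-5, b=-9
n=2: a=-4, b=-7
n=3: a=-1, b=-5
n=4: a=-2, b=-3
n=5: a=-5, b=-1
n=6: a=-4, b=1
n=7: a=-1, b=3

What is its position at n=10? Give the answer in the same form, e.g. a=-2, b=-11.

a=-4, b=9

The a coordinate travels 3 per step and bounces off the walls at -6 and 0.
  step 8: -1 → -2
  step 9: -2 → -5
  step 10: -5 → -4
The b coordinate changes by +2 each step: at step 10 it is 9.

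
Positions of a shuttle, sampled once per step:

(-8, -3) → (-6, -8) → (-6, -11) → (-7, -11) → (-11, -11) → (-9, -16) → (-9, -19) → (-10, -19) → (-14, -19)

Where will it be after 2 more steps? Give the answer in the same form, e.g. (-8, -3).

Step-to-step displacements: (+2, -5), (+0, -3), (-1, +0), (-4, +0), (+2, -5), (+0, -3), (-1, +0), (-4, +0) — a repeating cycle of length 4.
step 9: apply (+2, -5) → (-12, -24)
step 10: apply (+0, -3) → (-12, -27)

(-12, -27)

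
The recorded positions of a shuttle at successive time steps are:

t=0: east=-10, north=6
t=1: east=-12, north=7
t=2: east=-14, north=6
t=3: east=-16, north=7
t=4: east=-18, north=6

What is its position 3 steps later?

east=-24, north=7

East: linear, -2 per step → -24 at step 7.
North: cycles through 6, 7 every 2 steps. Step 7 lands at position 1 of the cycle → 7.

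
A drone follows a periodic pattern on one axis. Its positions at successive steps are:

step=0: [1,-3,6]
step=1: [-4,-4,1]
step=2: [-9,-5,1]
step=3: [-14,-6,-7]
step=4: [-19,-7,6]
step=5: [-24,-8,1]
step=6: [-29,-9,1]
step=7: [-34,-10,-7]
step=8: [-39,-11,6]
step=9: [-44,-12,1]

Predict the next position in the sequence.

First: linear, -5 per step → -49 at step 10.
Second: linear, -1 per step → -13 at step 10.
Third: cycles through 6, 1, 1, -7 every 4 steps. Step 10 lands at position 2 of the cycle → 1.

[-49,-13,1]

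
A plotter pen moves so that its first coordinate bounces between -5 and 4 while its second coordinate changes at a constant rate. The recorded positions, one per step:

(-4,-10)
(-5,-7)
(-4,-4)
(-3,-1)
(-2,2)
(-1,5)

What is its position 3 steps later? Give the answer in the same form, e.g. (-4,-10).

The first coordinate reflects between -5 and 4, moving 1 per step.
  step 6: -1 → 0
  step 7: 0 → 1
  step 8: 1 → 2
The second coordinate changes by +3 each step: at step 8 it is 14.

(2,14)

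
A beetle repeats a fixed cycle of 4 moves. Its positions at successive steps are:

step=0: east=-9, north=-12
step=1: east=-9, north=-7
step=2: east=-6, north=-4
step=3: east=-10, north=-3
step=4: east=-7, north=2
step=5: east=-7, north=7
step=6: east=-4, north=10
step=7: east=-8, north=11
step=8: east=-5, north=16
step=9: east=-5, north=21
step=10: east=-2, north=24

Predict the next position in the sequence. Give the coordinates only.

Differencing gives (+0,+5), (+3,+3), (-4,+1), (+3,+5), (+0,+5), (+3,+3), (-4,+1), (+3,+5), (+0,+5), (+3,+3). This is the pattern (+0,+5), (+3,+3), (-4,+1), (+3,+5) repeated.
step 11: apply (-4,+1) → east=-6, north=25

east=-6, north=25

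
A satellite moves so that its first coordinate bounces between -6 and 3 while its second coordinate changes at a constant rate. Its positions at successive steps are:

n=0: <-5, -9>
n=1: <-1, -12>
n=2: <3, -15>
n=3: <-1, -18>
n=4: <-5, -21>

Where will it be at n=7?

<1, -30>

The first coordinate travels 4 per step and bounces off the walls at -6 and 3.
  step 5: -5 → -3
  step 6: -3 → 1
  step 7: 1 → 1
The second coordinate changes by -3 each step: at step 7 it is -30.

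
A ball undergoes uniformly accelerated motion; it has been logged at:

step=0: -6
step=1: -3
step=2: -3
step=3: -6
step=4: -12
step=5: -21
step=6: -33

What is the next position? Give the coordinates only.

-48

Successive displacements: +3, +0, -3, -6, -9, -12 — each changes by -3.
step 7: -33 − 15 → -48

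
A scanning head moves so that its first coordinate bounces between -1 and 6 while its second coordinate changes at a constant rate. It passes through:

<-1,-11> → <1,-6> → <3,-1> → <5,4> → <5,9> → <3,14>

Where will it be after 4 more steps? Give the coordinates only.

The first coordinate travels 2 per step and bounces off the walls at -1 and 6.
  step 6: 3 → 1
  step 7: 1 → -1
  step 8: -1 → 1
  step 9: 1 → 3
The second coordinate changes by +5 each step: at step 9 it is 34.

<3,34>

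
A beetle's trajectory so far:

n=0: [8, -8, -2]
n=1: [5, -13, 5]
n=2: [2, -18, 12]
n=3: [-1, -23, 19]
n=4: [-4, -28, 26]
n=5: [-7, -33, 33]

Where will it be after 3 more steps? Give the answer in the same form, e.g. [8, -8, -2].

Constant displacement of [-3, -5, +7] per step.
step 6: [-7, -33, 33] + [-3, -5, +7] → [-10, -38, 40]
step 7: [-10, -38, 40] + [-3, -5, +7] → [-13, -43, 47]
step 8: [-13, -43, 47] + [-3, -5, +7] → [-16, -48, 54]

[-16, -48, 54]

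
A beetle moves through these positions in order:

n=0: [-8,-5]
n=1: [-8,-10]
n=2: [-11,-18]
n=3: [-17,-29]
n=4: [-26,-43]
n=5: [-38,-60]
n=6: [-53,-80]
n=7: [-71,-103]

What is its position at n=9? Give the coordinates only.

[-116,-158]

First differences are [+0,-5], [-3,-8], [-6,-11], [-9,-14], [-12,-17], [-15,-20], [-18,-23]; their common second difference is [-3,-3] (constant acceleration).
step 8: [-71,-103] + [-21,-26] → [-92,-129]
step 9: [-92,-129] + [-24,-29] → [-116,-158]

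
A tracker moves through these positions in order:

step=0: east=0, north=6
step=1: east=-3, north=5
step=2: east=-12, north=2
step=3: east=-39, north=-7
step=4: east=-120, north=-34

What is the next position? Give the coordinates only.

east=-363, north=-115

Consecutive displacements (-3, -1), (-9, -3), (-27, -9), (-81, -27) scale by a factor of 3 each step.
step 5: east=-120, north=-34 + (-243, -81) → east=-363, north=-115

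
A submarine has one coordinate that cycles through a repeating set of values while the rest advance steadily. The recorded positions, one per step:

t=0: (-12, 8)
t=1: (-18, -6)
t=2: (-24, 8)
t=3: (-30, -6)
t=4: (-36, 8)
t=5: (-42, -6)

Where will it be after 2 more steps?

First: linear, -6 per step → -54 at step 7.
Second: cycles through 8, -6 every 2 steps. Step 7 lands at position 1 of the cycle → -6.

(-54, -6)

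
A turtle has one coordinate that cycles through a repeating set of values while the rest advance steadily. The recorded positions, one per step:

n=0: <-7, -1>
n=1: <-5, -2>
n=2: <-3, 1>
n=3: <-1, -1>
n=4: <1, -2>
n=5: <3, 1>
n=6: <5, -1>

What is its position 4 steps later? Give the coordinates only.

The first coordinate changes by +2 each step, so at step 10 it is -7 + 10·(2) = 13.
The second coordinate repeats the cycle [-1, -2, 1] with period 3; step 10 mod 3 = 1, giving -2.

<13, -2>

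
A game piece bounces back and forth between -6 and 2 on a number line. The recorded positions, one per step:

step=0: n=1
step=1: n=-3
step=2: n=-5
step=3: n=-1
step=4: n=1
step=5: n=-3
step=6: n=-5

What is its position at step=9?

n=-3

The value reflects between -6 and 2, moving 4 per step.
  step 7: -5 → -1
  step 8: -1 → 1
  step 9: 1 → -3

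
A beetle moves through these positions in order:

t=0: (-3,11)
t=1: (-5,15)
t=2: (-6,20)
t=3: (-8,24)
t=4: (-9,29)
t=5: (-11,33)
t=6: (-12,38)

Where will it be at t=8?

Differencing gives (-2,+4), (-1,+5), (-2,+4), (-1,+5), (-2,+4), (-1,+5). This is the pattern (-2,+4), (-1,+5) repeated.
step 7: apply (-2,+4) → (-14,42)
step 8: apply (-1,+5) → (-15,47)

(-15,47)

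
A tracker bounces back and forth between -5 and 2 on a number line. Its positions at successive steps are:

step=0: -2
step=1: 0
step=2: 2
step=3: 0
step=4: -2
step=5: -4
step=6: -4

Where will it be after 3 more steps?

The value travels 2 per step and bounces off the walls at -5 and 2.
  step 7: -4 → -2
  step 8: -2 → 0
  step 9: 0 → 2

2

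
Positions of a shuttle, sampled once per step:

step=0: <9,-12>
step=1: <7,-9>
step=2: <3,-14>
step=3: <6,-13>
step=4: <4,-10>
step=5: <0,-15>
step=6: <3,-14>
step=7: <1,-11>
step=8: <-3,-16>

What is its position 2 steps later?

The moves between consecutive positions are <-2,+3>, <-4,-5>, <+3,+1>, <-2,+3>, <-4,-5>, <+3,+1>, <-2,+3>, <-4,-5>; they repeat the 3-cycle [<-2,+3>, <-4,-5>, <+3,+1>].
step 9: apply <+3,+1> → <0,-15>
step 10: apply <-2,+3> → <-2,-12>

<-2,-12>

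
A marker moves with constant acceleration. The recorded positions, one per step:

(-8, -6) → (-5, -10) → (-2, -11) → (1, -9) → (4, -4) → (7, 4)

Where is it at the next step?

(10, 15)

Taking differences between consecutive positions: (+3, -4), (+3, -1), (+3, +2), (+3, +5), (+3, +8). These grow by (+0, +3) each step.
step 6: (7, 4) + (+3, +11) → (10, 15)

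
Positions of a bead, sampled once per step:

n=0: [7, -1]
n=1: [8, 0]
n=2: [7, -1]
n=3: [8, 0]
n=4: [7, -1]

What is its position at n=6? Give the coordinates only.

Consecutive displacements [+1, +1], [-1, -1], [+1, +1], [-1, -1] scale by a factor of -1 each step.
step 5: [7, -1] + [+1, +1] → [8, 0]
step 6: [8, 0] + [-1, -1] → [7, -1]

[7, -1]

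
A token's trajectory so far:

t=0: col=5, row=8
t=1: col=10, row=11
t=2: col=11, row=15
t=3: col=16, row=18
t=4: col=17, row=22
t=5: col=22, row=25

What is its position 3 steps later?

col=29, row=36

The moves between consecutive positions are (+5,+3), (+1,+4), (+5,+3), (+1,+4), (+5,+3); they repeat the 2-cycle [(+5,+3), (+1,+4)].
step 6: apply (+1,+4) → col=23, row=29
step 7: apply (+5,+3) → col=28, row=32
step 8: apply (+1,+4) → col=29, row=36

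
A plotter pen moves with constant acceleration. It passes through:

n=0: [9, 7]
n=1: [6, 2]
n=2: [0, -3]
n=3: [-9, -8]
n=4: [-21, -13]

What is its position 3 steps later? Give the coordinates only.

First differences are [-3, -5], [-6, -5], [-9, -5], [-12, -5]; their common second difference is [-3, +0] (constant acceleration).
step 5: [-21, -13] + [-15, -5] → [-36, -18]
step 6: [-36, -18] + [-18, -5] → [-54, -23]
step 7: [-54, -23] + [-21, -5] → [-75, -28]

[-75, -28]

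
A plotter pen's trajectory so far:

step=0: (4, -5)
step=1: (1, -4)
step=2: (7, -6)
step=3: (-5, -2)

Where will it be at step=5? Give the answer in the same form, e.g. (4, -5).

(-29, 6)

Consecutive displacements (-3, +1), (+6, -2), (-12, +4) scale by a factor of -2 each step.
step 4: (-5, -2) + (+24, -8) → (19, -10)
step 5: (19, -10) + (-48, +16) → (-29, 6)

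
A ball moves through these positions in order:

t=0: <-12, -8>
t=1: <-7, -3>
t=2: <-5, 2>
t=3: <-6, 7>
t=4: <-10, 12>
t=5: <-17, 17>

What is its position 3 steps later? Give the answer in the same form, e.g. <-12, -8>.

<-56, 32>

First differences are <+5, +5>, <+2, +5>, <-1, +5>, <-4, +5>, <-7, +5>; their common second difference is <-3, +0> (constant acceleration).
step 6: <-17, 17> + <-10, +5> → <-27, 22>
step 7: <-27, 22> + <-13, +5> → <-40, 27>
step 8: <-40, 27> + <-16, +5> → <-56, 32>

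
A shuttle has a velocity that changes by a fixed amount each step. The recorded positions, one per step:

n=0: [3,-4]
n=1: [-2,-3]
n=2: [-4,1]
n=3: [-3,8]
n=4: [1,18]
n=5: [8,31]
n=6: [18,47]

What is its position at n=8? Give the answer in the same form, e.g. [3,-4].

Successive displacements: [-5,+1], [-2,+4], [+1,+7], [+4,+10], [+7,+13], [+10,+16] — each changes by [+3,+3].
step 7: [18,47] + [+13,+19] → [31,66]
step 8: [31,66] + [+16,+22] → [47,88]

[47,88]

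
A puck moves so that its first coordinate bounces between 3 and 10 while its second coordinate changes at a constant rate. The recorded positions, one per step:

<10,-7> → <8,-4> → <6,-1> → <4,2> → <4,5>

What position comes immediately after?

<6,8>

The first coordinate travels 2 per step and bounces off the walls at 3 and 10.
  step 5: 4 → 6
The second coordinate changes by +3 each step: at step 5 it is 8.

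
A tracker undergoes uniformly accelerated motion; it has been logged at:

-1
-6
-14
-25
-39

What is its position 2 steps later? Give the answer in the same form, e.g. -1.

-76

First differences are -5, -8, -11, -14; their common second difference is -3 (constant acceleration).
step 5: -39 − 17 → -56
step 6: -56 − 20 → -76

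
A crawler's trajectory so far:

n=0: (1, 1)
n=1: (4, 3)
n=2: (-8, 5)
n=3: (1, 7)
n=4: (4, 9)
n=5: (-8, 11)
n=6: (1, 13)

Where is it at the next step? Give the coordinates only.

(4, 15)

First: cycles through 1, 4, -8 every 3 steps. Step 7 lands at position 1 of the cycle → 4.
Second: linear, +2 per step → 15 at step 7.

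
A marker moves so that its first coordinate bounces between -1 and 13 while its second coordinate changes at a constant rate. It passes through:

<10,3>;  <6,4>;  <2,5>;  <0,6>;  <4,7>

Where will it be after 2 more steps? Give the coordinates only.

The first coordinate travels 4 per step and bounces off the walls at -1 and 13.
  step 5: 4 → 8
  step 6: 8 → 12
The second coordinate changes by +1 each step: at step 6 it is 9.

<12,9>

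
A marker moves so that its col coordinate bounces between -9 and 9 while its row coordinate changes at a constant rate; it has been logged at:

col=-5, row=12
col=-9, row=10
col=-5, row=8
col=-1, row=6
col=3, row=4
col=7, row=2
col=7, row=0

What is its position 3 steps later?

The col coordinate travels 4 per step and bounces off the walls at -9 and 9.
  step 7: 7 → 3
  step 8: 3 → -1
  step 9: -1 → -5
The row coordinate changes by -2 each step: at step 9 it is -6.

col=-5, row=-6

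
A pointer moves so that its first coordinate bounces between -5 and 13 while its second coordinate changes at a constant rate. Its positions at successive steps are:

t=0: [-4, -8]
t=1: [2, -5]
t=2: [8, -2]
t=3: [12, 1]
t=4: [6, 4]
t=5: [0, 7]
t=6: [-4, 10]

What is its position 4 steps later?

The first coordinate reflects between -5 and 13, moving 6 per step.
  step 7: -4 → 2
  step 8: 2 → 8
  step 9: 8 → 12
  step 10: 12 → 6
The second coordinate changes by +3 each step: at step 10 it is 22.

[6, 22]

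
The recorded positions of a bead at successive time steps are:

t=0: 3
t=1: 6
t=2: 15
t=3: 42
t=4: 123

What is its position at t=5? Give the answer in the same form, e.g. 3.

The jumps are +3, +9, +27, +81 — a geometric progression with ratio 3.
step 5: 123 + 243 → 366

366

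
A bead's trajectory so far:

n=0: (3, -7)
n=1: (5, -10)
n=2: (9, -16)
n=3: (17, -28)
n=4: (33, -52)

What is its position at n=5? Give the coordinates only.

(65, -100)

Consecutive displacements (+2, -3), (+4, -6), (+8, -12), (+16, -24) scale by a factor of 2 each step.
step 5: (33, -52) + (+32, -48) → (65, -100)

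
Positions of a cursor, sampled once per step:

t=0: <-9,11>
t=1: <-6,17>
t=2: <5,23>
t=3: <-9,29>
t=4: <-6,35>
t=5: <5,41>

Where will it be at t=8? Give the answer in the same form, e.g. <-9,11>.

First: cycles through -9, -6, 5 every 3 steps. Step 8 lands at position 2 of the cycle → 5.
Second: linear, +6 per step → 59 at step 8.

<5,59>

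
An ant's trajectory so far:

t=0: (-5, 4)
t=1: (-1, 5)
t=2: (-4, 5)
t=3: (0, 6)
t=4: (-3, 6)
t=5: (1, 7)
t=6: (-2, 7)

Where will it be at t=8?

Step-to-step displacements: (+4, +1), (-3, +0), (+4, +1), (-3, +0), (+4, +1), (-3, +0) — a repeating cycle of length 2.
step 7: apply (+4, +1) → (2, 8)
step 8: apply (-3, +0) → (-1, 8)

(-1, 8)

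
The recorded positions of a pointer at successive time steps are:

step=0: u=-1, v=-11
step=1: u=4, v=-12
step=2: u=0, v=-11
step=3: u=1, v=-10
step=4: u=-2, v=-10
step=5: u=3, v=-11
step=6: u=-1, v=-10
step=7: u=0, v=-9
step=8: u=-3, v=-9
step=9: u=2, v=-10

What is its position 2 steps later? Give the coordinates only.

u=-1, v=-8

The moves between consecutive positions are (+5, -1), (-4, +1), (+1, +1), (-3, +0), (+5, -1), (-4, +1), (+1, +1), (-3, +0), (+5, -1); they repeat the 4-cycle [(+5, -1), (-4, +1), (+1, +1), (-3, +0)].
step 10: apply (-4, +1) → u=-2, v=-9
step 11: apply (+1, +1) → u=-1, v=-8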